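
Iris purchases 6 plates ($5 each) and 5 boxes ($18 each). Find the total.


Cost of plates:
6 x $5 = $30
Cost of boxes:
5 x $18 = $90
Add both:
$30 + $90 = $120

$120


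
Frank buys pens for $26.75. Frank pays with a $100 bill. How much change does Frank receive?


Start with the amount paid:
$100
Subtract the price:
$100 - $26.75 = $73.25

$73.25


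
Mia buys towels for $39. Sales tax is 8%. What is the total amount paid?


Calculate the tax:
8% of $39 = $3.12
Add tax to price:
$39 + $3.12 = $42.12

$42.12


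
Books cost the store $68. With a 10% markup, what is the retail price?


Calculate the markup amount:
10% of $68 = $6.80
Add to cost:
$68 + $6.80 = $74.80

$74.80


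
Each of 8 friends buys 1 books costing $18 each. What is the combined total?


Cost per person:
1 x $18 = $18
Group total:
8 x $18 = $144

$144


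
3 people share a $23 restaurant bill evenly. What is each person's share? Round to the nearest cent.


Total bill: $23
Number of people: 3
Each pays: $23 / 3 = $7.6666... ≈ $7.67

$7.67


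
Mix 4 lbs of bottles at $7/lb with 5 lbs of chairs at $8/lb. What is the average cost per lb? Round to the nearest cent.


Cost of bottles:
4 x $7 = $28
Cost of chairs:
5 x $8 = $40
Total cost: $28 + $40 = $68
Total weight: 9 lbs
Average: $68 / 9 = $7.5555... ≈ $7.56/lb

$7.56/lb


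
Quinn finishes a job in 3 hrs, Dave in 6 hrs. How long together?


Quinn's rate: 1/3 of the job per hour
Dave's rate: 1/6 of the job per hour
Combined rate: 1/3 + 1/6 = 1/2 per hour
Time = 1 / (1/2) = 2 hours

2 hours


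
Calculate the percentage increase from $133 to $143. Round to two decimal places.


Find the absolute change:
|143 - 133| = 10
Divide by original and multiply by 100:
10 / 133 x 100 = 7.5187...% ≈ 7.52%

7.52%


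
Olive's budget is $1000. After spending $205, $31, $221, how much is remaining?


Add up expenses:
$205 + $31 + $221 = $457
Subtract from budget:
$1000 - $457 = $543

$543


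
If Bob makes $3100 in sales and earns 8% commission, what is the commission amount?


Convert rate to decimal:
8% = 0.08
Multiply by sales:
$3100 x 0.08 = $248

$248


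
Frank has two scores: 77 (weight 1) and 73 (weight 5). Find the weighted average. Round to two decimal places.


Weighted sum:
1 x 77 + 5 x 73 = 442
Total weight:
1 + 5 = 6
Weighted average:
442 / 6 = 73.6666... ≈ 73.67

73.67


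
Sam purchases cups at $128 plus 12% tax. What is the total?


Calculate the tax:
12% of $128 = $15.36
Add tax to price:
$128 + $15.36 = $143.36

$143.36


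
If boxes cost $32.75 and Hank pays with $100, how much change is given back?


Start with the amount paid:
$100
Subtract the price:
$100 - $32.75 = $67.25

$67.25


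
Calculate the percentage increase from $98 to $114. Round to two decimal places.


Find the absolute change:
|114 - 98| = 16
Divide by original and multiply by 100:
16 / 98 x 100 = 16.3265...% ≈ 16.33%

16.33%


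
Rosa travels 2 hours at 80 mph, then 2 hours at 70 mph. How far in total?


Leg 1 distance:
80 x 2 = 160 miles
Leg 2 distance:
70 x 2 = 140 miles
Total distance:
160 + 140 = 300 miles

300 miles


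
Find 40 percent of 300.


Convert percentage to decimal:
40% = 0.4
Multiply:
300 x 0.4 = 120

120


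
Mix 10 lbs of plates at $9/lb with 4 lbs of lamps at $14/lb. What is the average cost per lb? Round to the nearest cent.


Cost of plates:
10 x $9 = $90
Cost of lamps:
4 x $14 = $56
Total cost: $90 + $56 = $146
Total weight: 14 lbs
Average: $146 / 14 = $10.4285... ≈ $10.43/lb

$10.43/lb


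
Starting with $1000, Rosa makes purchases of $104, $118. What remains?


Add up expenses:
$104 + $118 = $222
Subtract from budget:
$1000 - $222 = $778

$778


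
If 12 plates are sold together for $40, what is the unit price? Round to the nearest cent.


Total cost: $40
Number of items: 12
Unit price: $40 / 12 = $3.3333... ≈ $3.33

$3.33


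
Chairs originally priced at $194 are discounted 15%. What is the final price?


Calculate the discount amount:
15% of $194 = $29.10
Subtract from original:
$194 - $29.10 = $164.90

$164.90


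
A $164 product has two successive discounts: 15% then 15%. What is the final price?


First discount:
15% of $164 = $24.60
Price after first discount:
$164 - $24.60 = $139.40
Second discount:
15% of $139.40 = $20.91
Final price:
$139.40 - $20.91 = $118.49

$118.49


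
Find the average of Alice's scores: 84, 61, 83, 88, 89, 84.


Add the scores:
84 + 61 + 83 + 88 + 89 + 84 = 489
Divide by the number of tests:
489 / 6 = 81.5

81.5


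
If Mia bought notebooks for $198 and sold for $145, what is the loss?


Selling price = $145
Cost price = $198
Loss = cost price - selling price:
Loss = $198 - $145 = $53

$53


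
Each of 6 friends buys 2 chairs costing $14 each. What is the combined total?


Cost per person:
2 x $14 = $28
Group total:
6 x $28 = $168

$168


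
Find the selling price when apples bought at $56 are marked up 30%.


Calculate the markup amount:
30% of $56 = $16.80
Add to cost:
$56 + $16.80 = $72.80

$72.80


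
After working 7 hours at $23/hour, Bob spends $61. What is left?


Calculate earnings:
7 x $23 = $161
Subtract spending:
$161 - $61 = $100

$100


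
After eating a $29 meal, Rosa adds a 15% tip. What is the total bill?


Calculate the tip:
15% of $29 = $4.35
Add tip to meal cost:
$29 + $4.35 = $33.35

$33.35


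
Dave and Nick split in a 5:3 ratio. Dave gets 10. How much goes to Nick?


Find the multiplier:
10 / 5 = 2
Apply to Nick's share:
3 x 2 = 6

6


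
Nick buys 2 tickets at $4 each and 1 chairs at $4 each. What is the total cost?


Cost of tickets:
2 x $4 = $8
Cost of chairs:
1 x $4 = $4
Add both:
$8 + $4 = $12

$12


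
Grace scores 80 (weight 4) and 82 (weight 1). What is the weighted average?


Weighted sum:
4 x 80 + 1 x 82 = 402
Total weight:
4 + 1 = 5
Weighted average:
402 / 5 = 80.4

80.4


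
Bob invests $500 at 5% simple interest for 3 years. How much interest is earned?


Use the formula I = P x R x T / 100
P x R x T = 500 x 5 x 3 = 7500
I = 7500 / 100 = $75

$75


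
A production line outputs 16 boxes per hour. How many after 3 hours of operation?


Production rate: 16 boxes per hour
Time: 3 hours
Total: 16 x 3 = 48 boxes

48 boxes


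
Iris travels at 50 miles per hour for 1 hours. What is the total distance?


Use the formula: distance = speed x time
Speed = 50 mph, Time = 1 hours
50 x 1 = 50 miles

50 miles


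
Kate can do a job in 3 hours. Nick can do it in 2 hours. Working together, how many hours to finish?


Kate's rate: 1/3 of the job per hour
Nick's rate: 1/2 of the job per hour
Combined rate: 1/3 + 1/2 = 5/6 per hour
Time = 1 / (5/6) = 6/5 = 1.2 hours

1.2 hours


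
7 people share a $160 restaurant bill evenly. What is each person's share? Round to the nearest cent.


Total bill: $160
Number of people: 7
Each pays: $160 / 7 = $22.8571... ≈ $22.86

$22.86


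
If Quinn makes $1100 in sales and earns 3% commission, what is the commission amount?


Convert rate to decimal:
3% = 0.03
Multiply by sales:
$1100 x 0.03 = $33

$33


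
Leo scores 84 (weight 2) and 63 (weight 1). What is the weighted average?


Weighted sum:
2 x 84 + 1 x 63 = 231
Total weight:
2 + 1 = 3
Weighted average:
231 / 3 = 77

77


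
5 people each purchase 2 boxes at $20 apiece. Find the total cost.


Cost per person:
2 x $20 = $40
Group total:
5 x $40 = $200

$200


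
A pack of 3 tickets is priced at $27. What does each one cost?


Total cost: $27
Number of items: 3
Unit price: $27 / 3 = $9

$9


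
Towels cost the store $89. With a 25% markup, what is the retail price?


Calculate the markup amount:
25% of $89 = $22.25
Add to cost:
$89 + $22.25 = $111.25

$111.25


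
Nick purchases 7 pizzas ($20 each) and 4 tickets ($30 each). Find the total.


Cost of pizzas:
7 x $20 = $140
Cost of tickets:
4 x $30 = $120
Add both:
$140 + $120 = $260

$260


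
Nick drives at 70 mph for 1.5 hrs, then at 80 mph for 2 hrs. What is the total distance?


Leg 1 distance:
70 x 1.5 = 105 miles
Leg 2 distance:
80 x 2 = 160 miles
Total distance:
105 + 160 = 265 miles

265 miles


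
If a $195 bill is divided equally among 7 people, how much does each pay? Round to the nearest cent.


Total bill: $195
Number of people: 7
Each pays: $195 / 7 = $27.8571... ≈ $27.86

$27.86


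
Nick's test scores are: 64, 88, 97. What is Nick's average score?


Add the scores:
64 + 88 + 97 = 249
Divide by the number of tests:
249 / 3 = 83

83


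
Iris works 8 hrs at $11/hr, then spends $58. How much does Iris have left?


Calculate earnings:
8 x $11 = $88
Subtract spending:
$88 - $58 = $30

$30


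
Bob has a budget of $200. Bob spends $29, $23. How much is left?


Add up expenses:
$29 + $23 = $52
Subtract from budget:
$200 - $52 = $148

$148


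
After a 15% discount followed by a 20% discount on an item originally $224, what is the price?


First discount:
15% of $224 = $33.60
Price after first discount:
$224 - $33.60 = $190.40
Second discount:
20% of $190.40 = $38.08
Final price:
$190.40 - $38.08 = $152.32

$152.32


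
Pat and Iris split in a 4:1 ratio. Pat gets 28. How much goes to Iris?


Find the multiplier:
28 / 4 = 7
Apply to Iris's share:
1 x 7 = 7

7


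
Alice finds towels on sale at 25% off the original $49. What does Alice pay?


Calculate the discount amount:
25% of $49 = $12.25
Subtract from original:
$49 - $12.25 = $36.75

$36.75


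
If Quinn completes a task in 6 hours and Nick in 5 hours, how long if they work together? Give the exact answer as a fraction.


Quinn's rate: 1/6 of the job per hour
Nick's rate: 1/5 of the job per hour
Combined rate: 1/6 + 1/5 = 11/30 per hour
Time = 1 / (11/30) = 30/11 hours (≈ 2.73 hours)

30/11 hours


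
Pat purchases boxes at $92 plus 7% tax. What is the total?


Calculate the tax:
7% of $92 = $6.44
Add tax to price:
$92 + $6.44 = $98.44

$98.44


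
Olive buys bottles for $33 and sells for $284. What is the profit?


Selling price = $284
Cost price = $33
Profit = selling price - cost price:
Profit = $284 - $33 = $251

$251


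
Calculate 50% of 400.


Convert percentage to decimal:
50% = 0.5
Multiply:
400 x 0.5 = 200

200


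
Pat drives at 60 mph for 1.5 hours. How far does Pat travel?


Use the formula: distance = speed x time
Speed = 60 mph, Time = 1.5 hours
60 x 1.5 = 90 miles

90 miles


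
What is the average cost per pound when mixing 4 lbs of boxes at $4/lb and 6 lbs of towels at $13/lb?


Cost of boxes:
4 x $4 = $16
Cost of towels:
6 x $13 = $78
Total cost: $16 + $78 = $94
Total weight: 10 lbs
Average: $94 / 10 = $9.40/lb

$9.40/lb


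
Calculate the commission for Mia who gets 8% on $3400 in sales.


Convert rate to decimal:
8% = 0.08
Multiply by sales:
$3400 x 0.08 = $272

$272


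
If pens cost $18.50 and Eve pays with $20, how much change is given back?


Start with the amount paid:
$20
Subtract the price:
$20 - $18.50 = $1.50

$1.50


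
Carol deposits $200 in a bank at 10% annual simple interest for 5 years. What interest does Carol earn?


Use the formula I = P x R x T / 100
P x R x T = 200 x 10 x 5 = 10000
I = 10000 / 100 = $100

$100


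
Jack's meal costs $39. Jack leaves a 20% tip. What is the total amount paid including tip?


Calculate the tip:
20% of $39 = $7.80
Add tip to meal cost:
$39 + $7.80 = $46.80

$46.80


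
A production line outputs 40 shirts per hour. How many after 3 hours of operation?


Production rate: 40 shirts per hour
Time: 3 hours
Total: 40 x 3 = 120 shirts

120 shirts


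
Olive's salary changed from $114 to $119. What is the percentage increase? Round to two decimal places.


Find the absolute change:
|119 - 114| = 5
Divide by original and multiply by 100:
5 / 114 x 100 = 4.3859...% ≈ 4.39%

4.39%


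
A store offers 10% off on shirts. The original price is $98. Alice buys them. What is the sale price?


Calculate the discount amount:
10% of $98 = $9.80
Subtract from original:
$98 - $9.80 = $88.20

$88.20


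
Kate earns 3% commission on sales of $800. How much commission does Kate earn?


Convert rate to decimal:
3% = 0.03
Multiply by sales:
$800 x 0.03 = $24

$24


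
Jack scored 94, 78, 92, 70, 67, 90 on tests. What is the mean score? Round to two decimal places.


Add the scores:
94 + 78 + 92 + 70 + 67 + 90 = 491
Divide by the number of tests:
491 / 6 = 81.8333... ≈ 81.83

81.83


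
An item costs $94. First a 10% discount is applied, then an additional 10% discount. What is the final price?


First discount:
10% of $94 = $9.40
Price after first discount:
$94 - $9.40 = $84.60
Second discount:
10% of $84.60 = $8.46
Final price:
$84.60 - $8.46 = $76.14

$76.14


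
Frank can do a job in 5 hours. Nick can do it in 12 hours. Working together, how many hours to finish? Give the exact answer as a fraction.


Frank's rate: 1/5 of the job per hour
Nick's rate: 1/12 of the job per hour
Combined rate: 1/5 + 1/12 = 17/60 per hour
Time = 1 / (17/60) = 60/17 hours (≈ 3.53 hours)

60/17 hours


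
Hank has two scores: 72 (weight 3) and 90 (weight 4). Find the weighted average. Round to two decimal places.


Weighted sum:
3 x 72 + 4 x 90 = 576
Total weight:
3 + 4 = 7
Weighted average:
576 / 7 = 82.2857... ≈ 82.29

82.29


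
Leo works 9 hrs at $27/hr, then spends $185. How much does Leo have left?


Calculate earnings:
9 x $27 = $243
Subtract spending:
$243 - $185 = $58

$58


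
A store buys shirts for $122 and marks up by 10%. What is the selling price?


Calculate the markup amount:
10% of $122 = $12.20
Add to cost:
$122 + $12.20 = $134.20

$134.20


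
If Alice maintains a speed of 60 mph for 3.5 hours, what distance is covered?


Use the formula: distance = speed x time
Speed = 60 mph, Time = 3.5 hours
60 x 3.5 = 210 miles

210 miles


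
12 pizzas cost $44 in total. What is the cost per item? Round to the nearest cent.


Total cost: $44
Number of items: 12
Unit price: $44 / 12 = $3.6666... ≈ $3.67

$3.67


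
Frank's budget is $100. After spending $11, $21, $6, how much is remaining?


Add up expenses:
$11 + $21 + $6 = $38
Subtract from budget:
$100 - $38 = $62

$62


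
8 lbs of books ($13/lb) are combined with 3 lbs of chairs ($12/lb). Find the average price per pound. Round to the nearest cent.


Cost of books:
8 x $13 = $104
Cost of chairs:
3 x $12 = $36
Total cost: $104 + $36 = $140
Total weight: 11 lbs
Average: $140 / 11 = $12.7272... ≈ $12.73/lb

$12.73/lb


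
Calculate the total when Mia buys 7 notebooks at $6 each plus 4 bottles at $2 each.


Cost of notebooks:
7 x $6 = $42
Cost of bottles:
4 x $2 = $8
Add both:
$42 + $8 = $50

$50


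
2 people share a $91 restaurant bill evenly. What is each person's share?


Total bill: $91
Number of people: 2
Each pays: $91 / 2 = $45.50

$45.50


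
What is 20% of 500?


Convert percentage to decimal:
20% = 0.2
Multiply:
500 x 0.2 = 100

100


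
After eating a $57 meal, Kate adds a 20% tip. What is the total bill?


Calculate the tip:
20% of $57 = $11.40
Add tip to meal cost:
$57 + $11.40 = $68.40

$68.40


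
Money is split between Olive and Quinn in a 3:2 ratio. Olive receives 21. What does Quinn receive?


Find the multiplier:
21 / 3 = 7
Apply to Quinn's share:
2 x 7 = 14

14


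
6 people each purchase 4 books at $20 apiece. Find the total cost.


Cost per person:
4 x $20 = $80
Group total:
6 x $80 = $480

$480


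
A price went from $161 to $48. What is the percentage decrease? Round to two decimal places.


Find the absolute change:
|48 - 161| = 113
Divide by original and multiply by 100:
113 / 161 x 100 = 70.1863...% ≈ 70.19%

70.19%


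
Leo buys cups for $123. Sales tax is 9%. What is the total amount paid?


Calculate the tax:
9% of $123 = $11.07
Add tax to price:
$123 + $11.07 = $134.07

$134.07


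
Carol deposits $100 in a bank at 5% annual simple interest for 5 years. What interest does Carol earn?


Use the formula I = P x R x T / 100
P x R x T = 100 x 5 x 5 = 2500
I = 2500 / 100 = $25

$25


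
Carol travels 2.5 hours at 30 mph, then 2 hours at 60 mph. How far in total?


Leg 1 distance:
30 x 2.5 = 75 miles
Leg 2 distance:
60 x 2 = 120 miles
Total distance:
75 + 120 = 195 miles

195 miles


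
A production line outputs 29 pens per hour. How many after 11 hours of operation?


Production rate: 29 pens per hour
Time: 11 hours
Total: 29 x 11 = 319 pens

319 pens


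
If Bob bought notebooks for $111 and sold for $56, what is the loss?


Selling price = $56
Cost price = $111
Loss = cost price - selling price:
Loss = $111 - $56 = $55

$55


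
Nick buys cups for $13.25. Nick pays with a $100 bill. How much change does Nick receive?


Start with the amount paid:
$100
Subtract the price:
$100 - $13.25 = $86.75

$86.75


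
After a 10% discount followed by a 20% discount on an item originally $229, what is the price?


First discount:
10% of $229 = $22.90
Price after first discount:
$229 - $22.90 = $206.10
Second discount:
20% of $206.10 = $41.22
Final price:
$206.10 - $41.22 = $164.88

$164.88


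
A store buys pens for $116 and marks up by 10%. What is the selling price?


Calculate the markup amount:
10% of $116 = $11.60
Add to cost:
$116 + $11.60 = $127.60

$127.60


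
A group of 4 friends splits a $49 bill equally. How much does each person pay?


Total bill: $49
Number of people: 4
Each pays: $49 / 4 = $12.25

$12.25


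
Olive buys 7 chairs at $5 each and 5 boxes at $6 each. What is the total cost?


Cost of chairs:
7 x $5 = $35
Cost of boxes:
5 x $6 = $30
Add both:
$35 + $30 = $65

$65


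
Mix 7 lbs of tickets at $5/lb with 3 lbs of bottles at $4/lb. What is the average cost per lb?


Cost of tickets:
7 x $5 = $35
Cost of bottles:
3 x $4 = $12
Total cost: $35 + $12 = $47
Total weight: 10 lbs
Average: $47 / 10 = $4.70/lb

$4.70/lb


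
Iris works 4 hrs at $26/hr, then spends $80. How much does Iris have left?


Calculate earnings:
4 x $26 = $104
Subtract spending:
$104 - $80 = $24

$24


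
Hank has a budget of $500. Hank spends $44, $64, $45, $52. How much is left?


Add up expenses:
$44 + $64 + $45 + $52 = $205
Subtract from budget:
$500 - $205 = $295

$295


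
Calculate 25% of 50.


Convert percentage to decimal:
25% = 0.25
Multiply:
50 x 0.25 = 12.5

12.5


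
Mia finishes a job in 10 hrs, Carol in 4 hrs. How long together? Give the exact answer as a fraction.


Mia's rate: 1/10 of the job per hour
Carol's rate: 1/4 of the job per hour
Combined rate: 1/10 + 1/4 = 7/20 per hour
Time = 1 / (7/20) = 20/7 hours (≈ 2.86 hours)

20/7 hours


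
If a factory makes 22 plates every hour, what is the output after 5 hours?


Production rate: 22 plates per hour
Time: 5 hours
Total: 22 x 5 = 110 plates

110 plates


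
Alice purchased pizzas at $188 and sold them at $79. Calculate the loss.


Selling price = $79
Cost price = $188
Loss = cost price - selling price:
Loss = $188 - $79 = $109

$109


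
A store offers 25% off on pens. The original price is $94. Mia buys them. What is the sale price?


Calculate the discount amount:
25% of $94 = $23.50
Subtract from original:
$94 - $23.50 = $70.50

$70.50


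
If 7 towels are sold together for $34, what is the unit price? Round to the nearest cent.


Total cost: $34
Number of items: 7
Unit price: $34 / 7 = $4.8571... ≈ $4.86

$4.86


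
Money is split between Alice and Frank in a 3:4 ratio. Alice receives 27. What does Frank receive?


Find the multiplier:
27 / 3 = 9
Apply to Frank's share:
4 x 9 = 36

36


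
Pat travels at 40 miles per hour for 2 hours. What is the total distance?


Use the formula: distance = speed x time
Speed = 40 mph, Time = 2 hours
40 x 2 = 80 miles

80 miles


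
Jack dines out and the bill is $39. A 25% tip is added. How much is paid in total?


Calculate the tip:
25% of $39 = $9.75
Add tip to meal cost:
$39 + $9.75 = $48.75

$48.75


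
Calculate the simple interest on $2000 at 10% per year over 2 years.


Use the formula I = P x R x T / 100
P x R x T = 2000 x 10 x 2 = 40000
I = 40000 / 100 = $400

$400


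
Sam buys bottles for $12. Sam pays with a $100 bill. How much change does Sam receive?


Start with the amount paid:
$100
Subtract the price:
$100 - $12 = $88

$88


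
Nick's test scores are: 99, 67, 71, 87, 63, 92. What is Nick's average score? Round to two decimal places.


Add the scores:
99 + 67 + 71 + 87 + 63 + 92 = 479
Divide by the number of tests:
479 / 6 = 79.8333... ≈ 79.83

79.83


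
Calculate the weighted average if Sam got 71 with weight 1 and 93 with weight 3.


Weighted sum:
1 x 71 + 3 x 93 = 350
Total weight:
1 + 3 = 4
Weighted average:
350 / 4 = 87.5

87.5


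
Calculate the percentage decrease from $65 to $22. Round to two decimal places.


Find the absolute change:
|22 - 65| = 43
Divide by original and multiply by 100:
43 / 65 x 100 = 66.1538...% ≈ 66.15%

66.15%


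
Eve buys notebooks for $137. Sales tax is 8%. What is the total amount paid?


Calculate the tax:
8% of $137 = $10.96
Add tax to price:
$137 + $10.96 = $147.96

$147.96


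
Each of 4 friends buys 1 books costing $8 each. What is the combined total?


Cost per person:
1 x $8 = $8
Group total:
4 x $8 = $32

$32


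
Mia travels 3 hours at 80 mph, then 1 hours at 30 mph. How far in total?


Leg 1 distance:
80 x 3 = 240 miles
Leg 2 distance:
30 x 1 = 30 miles
Total distance:
240 + 30 = 270 miles

270 miles


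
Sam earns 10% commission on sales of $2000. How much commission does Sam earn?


Convert rate to decimal:
10% = 0.1
Multiply by sales:
$2000 x 0.1 = $200

$200


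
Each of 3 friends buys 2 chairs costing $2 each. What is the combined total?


Cost per person:
2 x $2 = $4
Group total:
3 x $4 = $12

$12


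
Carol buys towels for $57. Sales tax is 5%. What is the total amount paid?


Calculate the tax:
5% of $57 = $2.85
Add tax to price:
$57 + $2.85 = $59.85

$59.85


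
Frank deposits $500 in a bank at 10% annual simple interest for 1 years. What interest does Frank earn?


Use the formula I = P x R x T / 100
P x R x T = 500 x 10 x 1 = 5000
I = 5000 / 100 = $50

$50


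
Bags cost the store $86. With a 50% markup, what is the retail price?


Calculate the markup amount:
50% of $86 = $43
Add to cost:
$86 + $43 = $129

$129


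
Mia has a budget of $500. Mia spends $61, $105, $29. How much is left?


Add up expenses:
$61 + $105 + $29 = $195
Subtract from budget:
$500 - $195 = $305

$305


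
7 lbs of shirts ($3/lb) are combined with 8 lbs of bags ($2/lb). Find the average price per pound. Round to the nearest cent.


Cost of shirts:
7 x $3 = $21
Cost of bags:
8 x $2 = $16
Total cost: $21 + $16 = $37
Total weight: 15 lbs
Average: $37 / 15 = $2.4666... ≈ $2.47/lb

$2.47/lb


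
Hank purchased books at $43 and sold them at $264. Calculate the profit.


Selling price = $264
Cost price = $43
Profit = selling price - cost price:
Profit = $264 - $43 = $221

$221


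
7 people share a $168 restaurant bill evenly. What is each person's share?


Total bill: $168
Number of people: 7
Each pays: $168 / 7 = $24

$24


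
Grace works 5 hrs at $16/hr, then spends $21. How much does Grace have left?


Calculate earnings:
5 x $16 = $80
Subtract spending:
$80 - $21 = $59

$59


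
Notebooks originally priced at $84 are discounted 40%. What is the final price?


Calculate the discount amount:
40% of $84 = $33.60
Subtract from original:
$84 - $33.60 = $50.40

$50.40


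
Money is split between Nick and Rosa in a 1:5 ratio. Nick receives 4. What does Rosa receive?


Find the multiplier:
4 / 1 = 4
Apply to Rosa's share:
5 x 4 = 20

20


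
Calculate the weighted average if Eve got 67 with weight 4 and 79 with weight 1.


Weighted sum:
4 x 67 + 1 x 79 = 347
Total weight:
4 + 1 = 5
Weighted average:
347 / 5 = 69.4

69.4


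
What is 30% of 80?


Convert percentage to decimal:
30% = 0.3
Multiply:
80 x 0.3 = 24

24


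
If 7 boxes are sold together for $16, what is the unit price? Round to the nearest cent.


Total cost: $16
Number of items: 7
Unit price: $16 / 7 = $2.2857... ≈ $2.29

$2.29


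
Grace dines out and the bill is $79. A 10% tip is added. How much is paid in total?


Calculate the tip:
10% of $79 = $7.90
Add tip to meal cost:
$79 + $7.90 = $86.90

$86.90


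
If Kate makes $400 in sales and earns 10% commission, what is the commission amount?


Convert rate to decimal:
10% = 0.1
Multiply by sales:
$400 x 0.1 = $40

$40


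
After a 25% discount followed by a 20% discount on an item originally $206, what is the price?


First discount:
25% of $206 = $51.50
Price after first discount:
$206 - $51.50 = $154.50
Second discount:
20% of $154.50 = $30.90
Final price:
$154.50 - $30.90 = $123.60

$123.60


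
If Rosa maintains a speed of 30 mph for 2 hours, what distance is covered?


Use the formula: distance = speed x time
Speed = 30 mph, Time = 2 hours
30 x 2 = 60 miles

60 miles


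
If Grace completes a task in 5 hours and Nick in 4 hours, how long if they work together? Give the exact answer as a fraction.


Grace's rate: 1/5 of the job per hour
Nick's rate: 1/4 of the job per hour
Combined rate: 1/5 + 1/4 = 9/20 per hour
Time = 1 / (9/20) = 20/9 hours (≈ 2.22 hours)

20/9 hours


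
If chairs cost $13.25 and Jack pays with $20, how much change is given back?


Start with the amount paid:
$20
Subtract the price:
$20 - $13.25 = $6.75

$6.75


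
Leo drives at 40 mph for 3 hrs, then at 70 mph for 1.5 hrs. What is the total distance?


Leg 1 distance:
40 x 3 = 120 miles
Leg 2 distance:
70 x 1.5 = 105 miles
Total distance:
120 + 105 = 225 miles

225 miles


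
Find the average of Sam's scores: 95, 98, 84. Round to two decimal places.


Add the scores:
95 + 98 + 84 = 277
Divide by the number of tests:
277 / 3 = 92.3333... ≈ 92.33

92.33


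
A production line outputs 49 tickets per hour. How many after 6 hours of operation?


Production rate: 49 tickets per hour
Time: 6 hours
Total: 49 x 6 = 294 tickets

294 tickets


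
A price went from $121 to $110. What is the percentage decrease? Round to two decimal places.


Find the absolute change:
|110 - 121| = 11
Divide by original and multiply by 100:
11 / 121 x 100 = 9.0909...% ≈ 9.09%

9.09%


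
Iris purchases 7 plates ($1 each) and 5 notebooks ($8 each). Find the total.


Cost of plates:
7 x $1 = $7
Cost of notebooks:
5 x $8 = $40
Add both:
$7 + $40 = $47

$47


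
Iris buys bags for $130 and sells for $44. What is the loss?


Selling price = $44
Cost price = $130
Loss = cost price - selling price:
Loss = $130 - $44 = $86

$86


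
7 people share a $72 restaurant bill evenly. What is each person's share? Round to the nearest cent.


Total bill: $72
Number of people: 7
Each pays: $72 / 7 = $10.2857... ≈ $10.29

$10.29


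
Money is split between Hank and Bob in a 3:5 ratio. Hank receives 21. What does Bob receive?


Find the multiplier:
21 / 3 = 7
Apply to Bob's share:
5 x 7 = 35

35


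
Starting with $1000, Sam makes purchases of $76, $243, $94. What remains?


Add up expenses:
$76 + $243 + $94 = $413
Subtract from budget:
$1000 - $413 = $587

$587


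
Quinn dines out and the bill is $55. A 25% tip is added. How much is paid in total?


Calculate the tip:
25% of $55 = $13.75
Add tip to meal cost:
$55 + $13.75 = $68.75

$68.75


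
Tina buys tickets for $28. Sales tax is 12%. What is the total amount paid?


Calculate the tax:
12% of $28 = $3.36
Add tax to price:
$28 + $3.36 = $31.36

$31.36


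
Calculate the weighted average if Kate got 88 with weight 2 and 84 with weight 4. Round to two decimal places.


Weighted sum:
2 x 88 + 4 x 84 = 512
Total weight:
2 + 4 = 6
Weighted average:
512 / 6 = 85.3333... ≈ 85.33

85.33


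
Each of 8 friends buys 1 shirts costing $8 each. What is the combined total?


Cost per person:
1 x $8 = $8
Group total:
8 x $8 = $64

$64


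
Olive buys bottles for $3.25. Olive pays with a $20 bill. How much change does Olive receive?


Start with the amount paid:
$20
Subtract the price:
$20 - $3.25 = $16.75

$16.75


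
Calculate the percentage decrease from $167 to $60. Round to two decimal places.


Find the absolute change:
|60 - 167| = 107
Divide by original and multiply by 100:
107 / 167 x 100 = 64.0718...% ≈ 64.07%

64.07%


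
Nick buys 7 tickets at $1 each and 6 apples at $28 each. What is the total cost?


Cost of tickets:
7 x $1 = $7
Cost of apples:
6 x $28 = $168
Add both:
$7 + $168 = $175

$175


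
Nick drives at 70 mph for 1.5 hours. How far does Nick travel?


Use the formula: distance = speed x time
Speed = 70 mph, Time = 1.5 hours
70 x 1.5 = 105 miles

105 miles


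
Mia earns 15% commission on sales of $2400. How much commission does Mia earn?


Convert rate to decimal:
15% = 0.15
Multiply by sales:
$2400 x 0.15 = $360

$360


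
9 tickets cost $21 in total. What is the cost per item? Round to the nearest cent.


Total cost: $21
Number of items: 9
Unit price: $21 / 9 = $2.3333... ≈ $2.33

$2.33


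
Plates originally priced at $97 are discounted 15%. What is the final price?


Calculate the discount amount:
15% of $97 = $14.55
Subtract from original:
$97 - $14.55 = $82.45

$82.45


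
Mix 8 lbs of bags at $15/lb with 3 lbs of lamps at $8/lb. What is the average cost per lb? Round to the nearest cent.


Cost of bags:
8 x $15 = $120
Cost of lamps:
3 x $8 = $24
Total cost: $120 + $24 = $144
Total weight: 11 lbs
Average: $144 / 11 = $13.0909... ≈ $13.09/lb

$13.09/lb


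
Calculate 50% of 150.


Convert percentage to decimal:
50% = 0.5
Multiply:
150 x 0.5 = 75

75


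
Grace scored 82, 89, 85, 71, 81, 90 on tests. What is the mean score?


Add the scores:
82 + 89 + 85 + 71 + 81 + 90 = 498
Divide by the number of tests:
498 / 6 = 83

83


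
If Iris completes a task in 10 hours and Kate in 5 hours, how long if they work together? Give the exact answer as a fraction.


Iris's rate: 1/10 of the job per hour
Kate's rate: 1/5 of the job per hour
Combined rate: 1/10 + 1/5 = 3/10 per hour
Time = 1 / (3/10) = 10/3 hours (≈ 3.33 hours)

10/3 hours


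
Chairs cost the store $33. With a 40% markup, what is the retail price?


Calculate the markup amount:
40% of $33 = $13.20
Add to cost:
$33 + $13.20 = $46.20

$46.20


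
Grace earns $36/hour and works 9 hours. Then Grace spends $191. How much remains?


Calculate earnings:
9 x $36 = $324
Subtract spending:
$324 - $191 = $133

$133


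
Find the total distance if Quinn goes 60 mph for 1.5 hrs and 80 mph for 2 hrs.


Leg 1 distance:
60 x 1.5 = 90 miles
Leg 2 distance:
80 x 2 = 160 miles
Total distance:
90 + 160 = 250 miles

250 miles


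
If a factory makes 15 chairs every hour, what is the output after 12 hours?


Production rate: 15 chairs per hour
Time: 12 hours
Total: 15 x 12 = 180 chairs

180 chairs


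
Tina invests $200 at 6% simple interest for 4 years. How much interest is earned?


Use the formula I = P x R x T / 100
P x R x T = 200 x 6 x 4 = 4800
I = 4800 / 100 = $48

$48


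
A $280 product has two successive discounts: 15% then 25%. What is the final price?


First discount:
15% of $280 = $42
Price after first discount:
$280 - $42 = $238
Second discount:
25% of $238 = $59.50
Final price:
$238 - $59.50 = $178.50

$178.50


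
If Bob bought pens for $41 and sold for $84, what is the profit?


Selling price = $84
Cost price = $41
Profit = selling price - cost price:
Profit = $84 - $41 = $43

$43


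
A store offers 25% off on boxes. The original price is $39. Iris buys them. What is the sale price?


Calculate the discount amount:
25% of $39 = $9.75
Subtract from original:
$39 - $9.75 = $29.25

$29.25


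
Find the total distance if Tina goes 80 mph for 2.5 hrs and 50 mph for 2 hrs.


Leg 1 distance:
80 x 2.5 = 200 miles
Leg 2 distance:
50 x 2 = 100 miles
Total distance:
200 + 100 = 300 miles

300 miles


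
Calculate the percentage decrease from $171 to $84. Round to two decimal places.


Find the absolute change:
|84 - 171| = 87
Divide by original and multiply by 100:
87 / 171 x 100 = 50.8771...% ≈ 50.88%

50.88%


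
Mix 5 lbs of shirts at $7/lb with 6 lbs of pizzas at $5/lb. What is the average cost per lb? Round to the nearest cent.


Cost of shirts:
5 x $7 = $35
Cost of pizzas:
6 x $5 = $30
Total cost: $35 + $30 = $65
Total weight: 11 lbs
Average: $65 / 11 = $5.9090... ≈ $5.91/lb

$5.91/lb


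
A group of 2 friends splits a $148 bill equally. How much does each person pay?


Total bill: $148
Number of people: 2
Each pays: $148 / 2 = $74

$74


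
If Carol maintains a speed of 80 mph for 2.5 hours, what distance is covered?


Use the formula: distance = speed x time
Speed = 80 mph, Time = 2.5 hours
80 x 2.5 = 200 miles

200 miles


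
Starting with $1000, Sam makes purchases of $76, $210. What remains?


Add up expenses:
$76 + $210 = $286
Subtract from budget:
$1000 - $286 = $714

$714


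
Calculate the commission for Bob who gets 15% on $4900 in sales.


Convert rate to decimal:
15% = 0.15
Multiply by sales:
$4900 x 0.15 = $735

$735


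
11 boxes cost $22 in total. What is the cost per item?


Total cost: $22
Number of items: 11
Unit price: $22 / 11 = $2

$2


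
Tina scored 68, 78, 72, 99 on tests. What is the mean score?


Add the scores:
68 + 78 + 72 + 99 = 317
Divide by the number of tests:
317 / 4 = 79.25

79.25


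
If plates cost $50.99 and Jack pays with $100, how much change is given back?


Start with the amount paid:
$100
Subtract the price:
$100 - $50.99 = $49.01

$49.01


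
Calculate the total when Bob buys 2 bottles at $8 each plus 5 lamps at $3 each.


Cost of bottles:
2 x $8 = $16
Cost of lamps:
5 x $3 = $15
Add both:
$16 + $15 = $31

$31


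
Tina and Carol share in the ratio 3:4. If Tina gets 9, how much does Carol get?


Find the multiplier:
9 / 3 = 3
Apply to Carol's share:
4 x 3 = 12

12


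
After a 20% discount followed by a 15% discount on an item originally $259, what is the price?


First discount:
20% of $259 = $51.80
Price after first discount:
$259 - $51.80 = $207.20
Second discount:
15% of $207.20 = $31.08
Final price:
$207.20 - $31.08 = $176.12

$176.12


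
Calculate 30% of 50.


Convert percentage to decimal:
30% = 0.3
Multiply:
50 x 0.3 = 15

15


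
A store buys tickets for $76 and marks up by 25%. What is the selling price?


Calculate the markup amount:
25% of $76 = $19
Add to cost:
$76 + $19 = $95

$95


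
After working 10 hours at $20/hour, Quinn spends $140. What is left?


Calculate earnings:
10 x $20 = $200
Subtract spending:
$200 - $140 = $60

$60


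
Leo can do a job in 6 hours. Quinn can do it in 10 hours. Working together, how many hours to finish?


Leo's rate: 1/6 of the job per hour
Quinn's rate: 1/10 of the job per hour
Combined rate: 1/6 + 1/10 = 4/15 per hour
Time = 1 / (4/15) = 15/4 = 3.75 hours

3.75 hours


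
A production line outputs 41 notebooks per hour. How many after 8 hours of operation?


Production rate: 41 notebooks per hour
Time: 8 hours
Total: 41 x 8 = 328 notebooks

328 notebooks


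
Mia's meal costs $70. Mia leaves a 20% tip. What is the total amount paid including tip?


Calculate the tip:
20% of $70 = $14
Add tip to meal cost:
$70 + $14 = $84

$84


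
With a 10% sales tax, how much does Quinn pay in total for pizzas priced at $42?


Calculate the tax:
10% of $42 = $4.20
Add tax to price:
$42 + $4.20 = $46.20

$46.20


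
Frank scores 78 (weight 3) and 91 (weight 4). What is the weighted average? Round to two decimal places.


Weighted sum:
3 x 78 + 4 x 91 = 598
Total weight:
3 + 4 = 7
Weighted average:
598 / 7 = 85.4285... ≈ 85.43

85.43


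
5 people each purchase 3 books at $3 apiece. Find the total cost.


Cost per person:
3 x $3 = $9
Group total:
5 x $9 = $45

$45


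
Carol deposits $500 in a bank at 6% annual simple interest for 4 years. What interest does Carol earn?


Use the formula I = P x R x T / 100
P x R x T = 500 x 6 x 4 = 12000
I = 12000 / 100 = $120

$120


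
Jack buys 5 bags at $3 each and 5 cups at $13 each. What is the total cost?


Cost of bags:
5 x $3 = $15
Cost of cups:
5 x $13 = $65
Add both:
$15 + $65 = $80

$80


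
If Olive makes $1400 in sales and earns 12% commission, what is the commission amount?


Convert rate to decimal:
12% = 0.12
Multiply by sales:
$1400 x 0.12 = $168

$168


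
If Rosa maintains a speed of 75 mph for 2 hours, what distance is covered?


Use the formula: distance = speed x time
Speed = 75 mph, Time = 2 hours
75 x 2 = 150 miles

150 miles


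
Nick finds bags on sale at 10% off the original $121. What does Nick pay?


Calculate the discount amount:
10% of $121 = $12.10
Subtract from original:
$121 - $12.10 = $108.90

$108.90


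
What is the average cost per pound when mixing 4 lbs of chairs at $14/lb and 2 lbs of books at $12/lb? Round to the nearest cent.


Cost of chairs:
4 x $14 = $56
Cost of books:
2 x $12 = $24
Total cost: $56 + $24 = $80
Total weight: 6 lbs
Average: $80 / 6 = $13.3333... ≈ $13.33/lb

$13.33/lb


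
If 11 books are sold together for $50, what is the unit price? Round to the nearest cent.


Total cost: $50
Number of items: 11
Unit price: $50 / 11 = $4.5454... ≈ $4.55

$4.55


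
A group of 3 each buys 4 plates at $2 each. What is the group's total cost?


Cost per person:
4 x $2 = $8
Group total:
3 x $8 = $24

$24


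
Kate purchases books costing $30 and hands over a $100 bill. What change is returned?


Start with the amount paid:
$100
Subtract the price:
$100 - $30 = $70

$70


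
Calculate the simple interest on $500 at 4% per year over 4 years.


Use the formula I = P x R x T / 100
P x R x T = 500 x 4 x 4 = 8000
I = 8000 / 100 = $80

$80


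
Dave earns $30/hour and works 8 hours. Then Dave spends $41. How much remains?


Calculate earnings:
8 x $30 = $240
Subtract spending:
$240 - $41 = $199

$199


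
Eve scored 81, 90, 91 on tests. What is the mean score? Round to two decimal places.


Add the scores:
81 + 90 + 91 = 262
Divide by the number of tests:
262 / 3 = 87.3333... ≈ 87.33

87.33


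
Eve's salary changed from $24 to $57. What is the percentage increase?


Find the absolute change:
|57 - 24| = 33
Divide by original and multiply by 100:
33 / 24 x 100 = 137.5%

137.5%


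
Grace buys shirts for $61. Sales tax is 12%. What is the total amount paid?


Calculate the tax:
12% of $61 = $7.32
Add tax to price:
$61 + $7.32 = $68.32

$68.32


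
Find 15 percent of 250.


Convert percentage to decimal:
15% = 0.15
Multiply:
250 x 0.15 = 37.5

37.5


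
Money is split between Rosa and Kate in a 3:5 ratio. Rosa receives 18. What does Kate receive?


Find the multiplier:
18 / 3 = 6
Apply to Kate's share:
5 x 6 = 30

30


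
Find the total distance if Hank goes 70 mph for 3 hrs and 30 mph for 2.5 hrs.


Leg 1 distance:
70 x 3 = 210 miles
Leg 2 distance:
30 x 2.5 = 75 miles
Total distance:
210 + 75 = 285 miles

285 miles


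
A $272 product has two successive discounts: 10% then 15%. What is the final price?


First discount:
10% of $272 = $27.20
Price after first discount:
$272 - $27.20 = $244.80
Second discount:
15% of $244.80 = $36.72
Final price:
$244.80 - $36.72 = $208.08

$208.08
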